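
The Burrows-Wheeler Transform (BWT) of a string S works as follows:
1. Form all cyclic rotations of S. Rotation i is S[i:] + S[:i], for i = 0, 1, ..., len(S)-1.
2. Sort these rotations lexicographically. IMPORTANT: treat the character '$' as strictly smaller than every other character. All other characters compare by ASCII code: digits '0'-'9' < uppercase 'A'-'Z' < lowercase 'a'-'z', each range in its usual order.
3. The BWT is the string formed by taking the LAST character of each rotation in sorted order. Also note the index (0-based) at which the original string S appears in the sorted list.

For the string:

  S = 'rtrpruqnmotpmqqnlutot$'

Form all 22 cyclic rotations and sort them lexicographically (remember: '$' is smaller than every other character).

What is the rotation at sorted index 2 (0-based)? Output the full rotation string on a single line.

All 22 rotations (rotation i = S[i:]+S[:i]):
  rot[0] = rtrpruqnmotpmqqnlutot$
  rot[1] = trpruqnmotpmqqnlutot$r
  rot[2] = rpruqnmotpmqqnlutot$rt
  rot[3] = pruqnmotpmqqnlutot$rtr
  rot[4] = ruqnmotpmqqnlutot$rtrp
  rot[5] = uqnmotpmqqnlutot$rtrpr
  rot[6] = qnmotpmqqnlutot$rtrpru
  rot[7] = nmotpmqqnlutot$rtrpruq
  rot[8] = motpmqqnlutot$rtrpruqn
  rot[9] = otpmqqnlutot$rtrpruqnm
  rot[10] = tpmqqnlutot$rtrpruqnmo
  rot[11] = pmqqnlutot$rtrpruqnmot
  rot[12] = mqqnlutot$rtrpruqnmotp
  rot[13] = qqnlutot$rtrpruqnmotpm
  rot[14] = qnlutot$rtrpruqnmotpmq
  rot[15] = nlutot$rtrpruqnmotpmqq
  rot[16] = lutot$rtrpruqnmotpmqqn
  rot[17] = utot$rtrpruqnmotpmqqnl
  rot[18] = tot$rtrpruqnmotpmqqnlu
  rot[19] = ot$rtrpruqnmotpmqqnlut
  rot[20] = t$rtrpruqnmotpmqqnluto
  rot[21] = $rtrpruqnmotpmqqnlutot
Sorted (with $ < everything):
  sorted[0] = $rtrpruqnmotpmqqnlutot
  sorted[1] = lutot$rtrpruqnmotpmqqn
  sorted[2] = motpmqqnlutot$rtrpruqn
  sorted[3] = mqqnlutot$rtrpruqnmotp
  sorted[4] = nlutot$rtrpruqnmotpmqq
  sorted[5] = nmotpmqqnlutot$rtrpruq
  sorted[6] = ot$rtrpruqnmotpmqqnlut
  sorted[7] = otpmqqnlutot$rtrpruqnm
  sorted[8] = pmqqnlutot$rtrpruqnmot
  sorted[9] = pruqnmotpmqqnlutot$rtr
  sorted[10] = qnlutot$rtrpruqnmotpmq
  sorted[11] = qnmotpmqqnlutot$rtrpru
  sorted[12] = qqnlutot$rtrpruqnmotpm
  sorted[13] = rpruqnmotpmqqnlutot$rt
  sorted[14] = rtrpruqnmotpmqqnlutot$
  sorted[15] = ruqnmotpmqqnlutot$rtrp
  sorted[16] = t$rtrpruqnmotpmqqnluto
  sorted[17] = tot$rtrpruqnmotpmqqnlu
  sorted[18] = tpmqqnlutot$rtrpruqnmo
  sorted[19] = trpruqnmotpmqqnlutot$r
  sorted[20] = uqnmotpmqqnlutot$rtrpr
  sorted[21] = utot$rtrpruqnmotpmqqnl
sorted[2] = motpmqqnlutot$rtrpruqn

Answer: motpmqqnlutot$rtrpruqn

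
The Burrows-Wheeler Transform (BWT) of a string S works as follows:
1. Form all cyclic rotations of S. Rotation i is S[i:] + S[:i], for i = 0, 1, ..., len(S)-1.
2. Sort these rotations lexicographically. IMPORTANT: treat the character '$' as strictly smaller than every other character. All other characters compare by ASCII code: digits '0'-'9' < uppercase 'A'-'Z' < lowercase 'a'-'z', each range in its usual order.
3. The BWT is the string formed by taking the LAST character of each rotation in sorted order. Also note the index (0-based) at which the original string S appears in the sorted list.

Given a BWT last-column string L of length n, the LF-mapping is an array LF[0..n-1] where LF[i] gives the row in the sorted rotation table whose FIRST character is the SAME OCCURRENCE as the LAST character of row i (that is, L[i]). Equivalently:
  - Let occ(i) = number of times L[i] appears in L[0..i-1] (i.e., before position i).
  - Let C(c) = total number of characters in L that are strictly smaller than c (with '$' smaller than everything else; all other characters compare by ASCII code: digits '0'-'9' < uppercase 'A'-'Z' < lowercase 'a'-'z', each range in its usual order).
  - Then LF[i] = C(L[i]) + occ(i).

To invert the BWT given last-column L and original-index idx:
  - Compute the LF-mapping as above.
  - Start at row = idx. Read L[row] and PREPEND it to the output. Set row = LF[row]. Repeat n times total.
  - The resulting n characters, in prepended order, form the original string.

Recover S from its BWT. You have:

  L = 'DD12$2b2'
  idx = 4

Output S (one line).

LF mapping: 5 6 1 2 0 3 7 4
Walk LF starting at row 4, prepending L[row]:
  step 1: row=4, L[4]='$', prepend. Next row=LF[4]=0
  step 2: row=0, L[0]='D', prepend. Next row=LF[0]=5
  step 3: row=5, L[5]='2', prepend. Next row=LF[5]=3
  step 4: row=3, L[3]='2', prepend. Next row=LF[3]=2
  step 5: row=2, L[2]='1', prepend. Next row=LF[2]=1
  step 6: row=1, L[1]='D', prepend. Next row=LF[1]=6
  step 7: row=6, L[6]='b', prepend. Next row=LF[6]=7
  step 8: row=7, L[7]='2', prepend. Next row=LF[7]=4
Reversed output: 2bD122D$

Answer: 2bD122D$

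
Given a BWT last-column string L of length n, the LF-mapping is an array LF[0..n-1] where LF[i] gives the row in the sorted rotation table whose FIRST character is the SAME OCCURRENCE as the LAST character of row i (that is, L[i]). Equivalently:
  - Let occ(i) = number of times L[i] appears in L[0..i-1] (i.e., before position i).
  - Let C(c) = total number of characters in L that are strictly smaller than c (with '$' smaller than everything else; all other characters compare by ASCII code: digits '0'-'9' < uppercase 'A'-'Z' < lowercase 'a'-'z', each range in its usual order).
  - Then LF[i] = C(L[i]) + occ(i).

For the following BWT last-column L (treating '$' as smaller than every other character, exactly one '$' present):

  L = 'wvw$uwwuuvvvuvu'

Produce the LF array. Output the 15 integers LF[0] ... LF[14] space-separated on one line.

Answer: 11 6 12 0 1 13 14 2 3 7 8 9 4 10 5

Derivation:
Char counts: '$':1, 'u':5, 'v':5, 'w':4
C (first-col start): C('$')=0, C('u')=1, C('v')=6, C('w')=11
L[0]='w': occ=0, LF[0]=C('w')+0=11+0=11
L[1]='v': occ=0, LF[1]=C('v')+0=6+0=6
L[2]='w': occ=1, LF[2]=C('w')+1=11+1=12
L[3]='$': occ=0, LF[3]=C('$')+0=0+0=0
L[4]='u': occ=0, LF[4]=C('u')+0=1+0=1
L[5]='w': occ=2, LF[5]=C('w')+2=11+2=13
L[6]='w': occ=3, LF[6]=C('w')+3=11+3=14
L[7]='u': occ=1, LF[7]=C('u')+1=1+1=2
L[8]='u': occ=2, LF[8]=C('u')+2=1+2=3
L[9]='v': occ=1, LF[9]=C('v')+1=6+1=7
L[10]='v': occ=2, LF[10]=C('v')+2=6+2=8
L[11]='v': occ=3, LF[11]=C('v')+3=6+3=9
L[12]='u': occ=3, LF[12]=C('u')+3=1+3=4
L[13]='v': occ=4, LF[13]=C('v')+4=6+4=10
L[14]='u': occ=4, LF[14]=C('u')+4=1+4=5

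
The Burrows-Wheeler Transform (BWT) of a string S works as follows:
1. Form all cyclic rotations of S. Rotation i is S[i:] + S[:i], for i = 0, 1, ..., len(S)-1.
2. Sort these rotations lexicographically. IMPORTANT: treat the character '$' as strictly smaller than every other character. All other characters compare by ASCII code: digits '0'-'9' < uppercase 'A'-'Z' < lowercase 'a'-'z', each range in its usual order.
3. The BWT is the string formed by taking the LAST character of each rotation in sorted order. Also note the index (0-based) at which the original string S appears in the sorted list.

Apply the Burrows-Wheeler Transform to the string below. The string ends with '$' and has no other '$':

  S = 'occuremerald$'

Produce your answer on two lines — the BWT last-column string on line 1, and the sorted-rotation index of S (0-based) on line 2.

Answer: droclrmae$euc
9

Derivation:
All 13 rotations (rotation i = S[i:]+S[:i]):
  rot[0] = occuremerald$
  rot[1] = ccuremerald$o
  rot[2] = curemerald$oc
  rot[3] = uremerald$occ
  rot[4] = remerald$occu
  rot[5] = emerald$occur
  rot[6] = merald$occure
  rot[7] = erald$occurem
  rot[8] = rald$occureme
  rot[9] = ald$occuremer
  rot[10] = ld$occuremera
  rot[11] = d$occuremeral
  rot[12] = $occuremerald
Sorted (with $ < everything):
  sorted[0] = $occuremerald  (last char: 'd')
  sorted[1] = ald$occuremer  (last char: 'r')
  sorted[2] = ccuremerald$o  (last char: 'o')
  sorted[3] = curemerald$oc  (last char: 'c')
  sorted[4] = d$occuremeral  (last char: 'l')
  sorted[5] = emerald$occur  (last char: 'r')
  sorted[6] = erald$occurem  (last char: 'm')
  sorted[7] = ld$occuremera  (last char: 'a')
  sorted[8] = merald$occure  (last char: 'e')
  sorted[9] = occuremerald$  (last char: '$')
  sorted[10] = rald$occureme  (last char: 'e')
  sorted[11] = remerald$occu  (last char: 'u')
  sorted[12] = uremerald$occ  (last char: 'c')
Last column: droclrmae$euc
Original string S is at sorted index 9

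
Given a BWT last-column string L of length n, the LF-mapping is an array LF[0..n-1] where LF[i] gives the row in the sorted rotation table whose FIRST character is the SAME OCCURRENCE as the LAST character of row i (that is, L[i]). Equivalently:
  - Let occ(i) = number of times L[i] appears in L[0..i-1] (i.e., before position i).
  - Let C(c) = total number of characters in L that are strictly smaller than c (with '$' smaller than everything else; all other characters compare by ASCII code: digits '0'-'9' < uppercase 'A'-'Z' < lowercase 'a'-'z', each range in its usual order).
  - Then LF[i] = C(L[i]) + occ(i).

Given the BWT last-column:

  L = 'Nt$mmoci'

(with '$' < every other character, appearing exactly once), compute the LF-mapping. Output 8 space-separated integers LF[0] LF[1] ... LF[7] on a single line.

Char counts: '$':1, 'N':1, 'c':1, 'i':1, 'm':2, 'o':1, 't':1
C (first-col start): C('$')=0, C('N')=1, C('c')=2, C('i')=3, C('m')=4, C('o')=6, C('t')=7
L[0]='N': occ=0, LF[0]=C('N')+0=1+0=1
L[1]='t': occ=0, LF[1]=C('t')+0=7+0=7
L[2]='$': occ=0, LF[2]=C('$')+0=0+0=0
L[3]='m': occ=0, LF[3]=C('m')+0=4+0=4
L[4]='m': occ=1, LF[4]=C('m')+1=4+1=5
L[5]='o': occ=0, LF[5]=C('o')+0=6+0=6
L[6]='c': occ=0, LF[6]=C('c')+0=2+0=2
L[7]='i': occ=0, LF[7]=C('i')+0=3+0=3

Answer: 1 7 0 4 5 6 2 3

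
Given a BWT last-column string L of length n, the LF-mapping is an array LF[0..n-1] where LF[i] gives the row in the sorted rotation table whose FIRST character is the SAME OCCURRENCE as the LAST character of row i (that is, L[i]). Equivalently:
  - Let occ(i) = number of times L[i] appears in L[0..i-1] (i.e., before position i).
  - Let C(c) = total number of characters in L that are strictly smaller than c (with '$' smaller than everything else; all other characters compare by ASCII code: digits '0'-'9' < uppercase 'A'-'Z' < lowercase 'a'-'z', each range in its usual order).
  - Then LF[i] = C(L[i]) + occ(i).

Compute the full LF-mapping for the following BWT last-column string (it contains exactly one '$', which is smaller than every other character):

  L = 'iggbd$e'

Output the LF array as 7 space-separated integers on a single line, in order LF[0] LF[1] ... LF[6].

Char counts: '$':1, 'b':1, 'd':1, 'e':1, 'g':2, 'i':1
C (first-col start): C('$')=0, C('b')=1, C('d')=2, C('e')=3, C('g')=4, C('i')=6
L[0]='i': occ=0, LF[0]=C('i')+0=6+0=6
L[1]='g': occ=0, LF[1]=C('g')+0=4+0=4
L[2]='g': occ=1, LF[2]=C('g')+1=4+1=5
L[3]='b': occ=0, LF[3]=C('b')+0=1+0=1
L[4]='d': occ=0, LF[4]=C('d')+0=2+0=2
L[5]='$': occ=0, LF[5]=C('$')+0=0+0=0
L[6]='e': occ=0, LF[6]=C('e')+0=3+0=3

Answer: 6 4 5 1 2 0 3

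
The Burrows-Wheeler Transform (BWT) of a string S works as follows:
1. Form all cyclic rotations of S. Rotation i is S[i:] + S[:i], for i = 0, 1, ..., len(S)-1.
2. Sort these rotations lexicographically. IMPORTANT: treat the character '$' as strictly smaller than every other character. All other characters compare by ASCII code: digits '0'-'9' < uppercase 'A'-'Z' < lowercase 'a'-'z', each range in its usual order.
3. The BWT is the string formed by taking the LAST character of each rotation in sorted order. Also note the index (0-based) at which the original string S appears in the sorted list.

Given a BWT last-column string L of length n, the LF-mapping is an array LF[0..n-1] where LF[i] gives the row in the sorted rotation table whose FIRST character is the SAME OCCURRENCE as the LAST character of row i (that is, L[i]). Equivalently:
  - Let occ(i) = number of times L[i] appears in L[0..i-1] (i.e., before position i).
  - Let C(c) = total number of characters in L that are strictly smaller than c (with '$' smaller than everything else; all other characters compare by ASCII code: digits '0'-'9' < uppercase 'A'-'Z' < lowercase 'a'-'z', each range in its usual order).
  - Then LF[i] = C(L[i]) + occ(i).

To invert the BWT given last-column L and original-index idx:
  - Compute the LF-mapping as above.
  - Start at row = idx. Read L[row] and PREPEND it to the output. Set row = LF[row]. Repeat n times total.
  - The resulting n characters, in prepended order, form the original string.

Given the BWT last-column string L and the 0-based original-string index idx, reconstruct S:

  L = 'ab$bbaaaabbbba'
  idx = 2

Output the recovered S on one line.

Answer: aabaabbbbbaba$

Derivation:
LF mapping: 1 7 0 8 9 2 3 4 5 10 11 12 13 6
Walk LF starting at row 2, prepending L[row]:
  step 1: row=2, L[2]='$', prepend. Next row=LF[2]=0
  step 2: row=0, L[0]='a', prepend. Next row=LF[0]=1
  step 3: row=1, L[1]='b', prepend. Next row=LF[1]=7
  step 4: row=7, L[7]='a', prepend. Next row=LF[7]=4
  step 5: row=4, L[4]='b', prepend. Next row=LF[4]=9
  step 6: row=9, L[9]='b', prepend. Next row=LF[9]=10
  step 7: row=10, L[10]='b', prepend. Next row=LF[10]=11
  step 8: row=11, L[11]='b', prepend. Next row=LF[11]=12
  step 9: row=12, L[12]='b', prepend. Next row=LF[12]=13
  step 10: row=13, L[13]='a', prepend. Next row=LF[13]=6
  step 11: row=6, L[6]='a', prepend. Next row=LF[6]=3
  step 12: row=3, L[3]='b', prepend. Next row=LF[3]=8
  step 13: row=8, L[8]='a', prepend. Next row=LF[8]=5
  step 14: row=5, L[5]='a', prepend. Next row=LF[5]=2
Reversed output: aabaabbbbbaba$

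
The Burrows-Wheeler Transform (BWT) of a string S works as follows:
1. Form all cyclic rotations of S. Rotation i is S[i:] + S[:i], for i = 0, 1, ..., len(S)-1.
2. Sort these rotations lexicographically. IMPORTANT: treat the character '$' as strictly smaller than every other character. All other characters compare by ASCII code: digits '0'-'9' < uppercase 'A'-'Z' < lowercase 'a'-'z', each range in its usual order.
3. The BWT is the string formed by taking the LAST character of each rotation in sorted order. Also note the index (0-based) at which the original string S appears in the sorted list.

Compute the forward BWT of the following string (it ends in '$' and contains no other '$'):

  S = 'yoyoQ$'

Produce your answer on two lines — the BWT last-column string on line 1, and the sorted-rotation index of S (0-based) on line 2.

All 6 rotations (rotation i = S[i:]+S[:i]):
  rot[0] = yoyoQ$
  rot[1] = oyoQ$y
  rot[2] = yoQ$yo
  rot[3] = oQ$yoy
  rot[4] = Q$yoyo
  rot[5] = $yoyoQ
Sorted (with $ < everything):
  sorted[0] = $yoyoQ  (last char: 'Q')
  sorted[1] = Q$yoyo  (last char: 'o')
  sorted[2] = oQ$yoy  (last char: 'y')
  sorted[3] = oyoQ$y  (last char: 'y')
  sorted[4] = yoQ$yo  (last char: 'o')
  sorted[5] = yoyoQ$  (last char: '$')
Last column: Qoyyo$
Original string S is at sorted index 5

Answer: Qoyyo$
5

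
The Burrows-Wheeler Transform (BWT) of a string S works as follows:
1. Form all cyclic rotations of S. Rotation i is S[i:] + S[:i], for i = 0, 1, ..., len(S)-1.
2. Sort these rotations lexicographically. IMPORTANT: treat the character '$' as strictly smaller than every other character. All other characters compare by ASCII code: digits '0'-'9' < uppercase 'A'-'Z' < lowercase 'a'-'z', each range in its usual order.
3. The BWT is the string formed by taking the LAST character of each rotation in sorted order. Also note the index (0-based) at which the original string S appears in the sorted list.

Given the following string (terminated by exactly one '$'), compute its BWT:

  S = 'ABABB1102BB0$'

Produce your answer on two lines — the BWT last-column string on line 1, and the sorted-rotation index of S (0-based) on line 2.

Answer: 0B11B0$BBBA2A
6

Derivation:
All 13 rotations (rotation i = S[i:]+S[:i]):
  rot[0] = ABABB1102BB0$
  rot[1] = BABB1102BB0$A
  rot[2] = ABB1102BB0$AB
  rot[3] = BB1102BB0$ABA
  rot[4] = B1102BB0$ABAB
  rot[5] = 1102BB0$ABABB
  rot[6] = 102BB0$ABABB1
  rot[7] = 02BB0$ABABB11
  rot[8] = 2BB0$ABABB110
  rot[9] = BB0$ABABB1102
  rot[10] = B0$ABABB1102B
  rot[11] = 0$ABABB1102BB
  rot[12] = $ABABB1102BB0
Sorted (with $ < everything):
  sorted[0] = $ABABB1102BB0  (last char: '0')
  sorted[1] = 0$ABABB1102BB  (last char: 'B')
  sorted[2] = 02BB0$ABABB11  (last char: '1')
  sorted[3] = 102BB0$ABABB1  (last char: '1')
  sorted[4] = 1102BB0$ABABB  (last char: 'B')
  sorted[5] = 2BB0$ABABB110  (last char: '0')
  sorted[6] = ABABB1102BB0$  (last char: '$')
  sorted[7] = ABB1102BB0$AB  (last char: 'B')
  sorted[8] = B0$ABABB1102B  (last char: 'B')
  sorted[9] = B1102BB0$ABAB  (last char: 'B')
  sorted[10] = BABB1102BB0$A  (last char: 'A')
  sorted[11] = BB0$ABABB1102  (last char: '2')
  sorted[12] = BB1102BB0$ABA  (last char: 'A')
Last column: 0B11B0$BBBA2A
Original string S is at sorted index 6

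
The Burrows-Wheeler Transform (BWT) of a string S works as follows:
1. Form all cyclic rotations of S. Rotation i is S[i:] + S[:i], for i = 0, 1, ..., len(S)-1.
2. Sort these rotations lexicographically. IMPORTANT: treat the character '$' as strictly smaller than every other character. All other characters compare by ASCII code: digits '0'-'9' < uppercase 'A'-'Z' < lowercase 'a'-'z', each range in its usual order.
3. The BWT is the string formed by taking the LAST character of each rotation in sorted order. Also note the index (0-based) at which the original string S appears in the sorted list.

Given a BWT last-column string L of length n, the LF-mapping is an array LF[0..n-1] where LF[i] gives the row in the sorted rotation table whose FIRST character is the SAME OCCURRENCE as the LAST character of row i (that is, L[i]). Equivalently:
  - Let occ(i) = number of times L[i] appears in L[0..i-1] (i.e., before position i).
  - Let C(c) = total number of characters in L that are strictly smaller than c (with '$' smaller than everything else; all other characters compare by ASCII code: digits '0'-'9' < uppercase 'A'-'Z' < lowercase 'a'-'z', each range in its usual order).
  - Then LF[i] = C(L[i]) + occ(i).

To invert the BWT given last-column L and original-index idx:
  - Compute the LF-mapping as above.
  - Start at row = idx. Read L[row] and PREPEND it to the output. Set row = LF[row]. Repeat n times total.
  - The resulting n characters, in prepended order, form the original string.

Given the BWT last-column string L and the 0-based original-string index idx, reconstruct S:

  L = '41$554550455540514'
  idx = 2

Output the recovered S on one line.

LF mapping: 5 3 0 10 11 6 12 13 1 7 14 15 16 8 2 17 4 9
Walk LF starting at row 2, prepending L[row]:
  step 1: row=2, L[2]='$', prepend. Next row=LF[2]=0
  step 2: row=0, L[0]='4', prepend. Next row=LF[0]=5
  step 3: row=5, L[5]='4', prepend. Next row=LF[5]=6
  step 4: row=6, L[6]='5', prepend. Next row=LF[6]=12
  step 5: row=12, L[12]='5', prepend. Next row=LF[12]=16
  step 6: row=16, L[16]='1', prepend. Next row=LF[16]=4
  step 7: row=4, L[4]='5', prepend. Next row=LF[4]=11
  step 8: row=11, L[11]='5', prepend. Next row=LF[11]=15
  step 9: row=15, L[15]='5', prepend. Next row=LF[15]=17
  step 10: row=17, L[17]='4', prepend. Next row=LF[17]=9
  step 11: row=9, L[9]='4', prepend. Next row=LF[9]=7
  step 12: row=7, L[7]='5', prepend. Next row=LF[7]=13
  step 13: row=13, L[13]='4', prepend. Next row=LF[13]=8
  step 14: row=8, L[8]='0', prepend. Next row=LF[8]=1
  step 15: row=1, L[1]='1', prepend. Next row=LF[1]=3
  step 16: row=3, L[3]='5', prepend. Next row=LF[3]=10
  step 17: row=10, L[10]='5', prepend. Next row=LF[10]=14
  step 18: row=14, L[14]='0', prepend. Next row=LF[14]=2
Reversed output: 05510454455515544$

Answer: 05510454455515544$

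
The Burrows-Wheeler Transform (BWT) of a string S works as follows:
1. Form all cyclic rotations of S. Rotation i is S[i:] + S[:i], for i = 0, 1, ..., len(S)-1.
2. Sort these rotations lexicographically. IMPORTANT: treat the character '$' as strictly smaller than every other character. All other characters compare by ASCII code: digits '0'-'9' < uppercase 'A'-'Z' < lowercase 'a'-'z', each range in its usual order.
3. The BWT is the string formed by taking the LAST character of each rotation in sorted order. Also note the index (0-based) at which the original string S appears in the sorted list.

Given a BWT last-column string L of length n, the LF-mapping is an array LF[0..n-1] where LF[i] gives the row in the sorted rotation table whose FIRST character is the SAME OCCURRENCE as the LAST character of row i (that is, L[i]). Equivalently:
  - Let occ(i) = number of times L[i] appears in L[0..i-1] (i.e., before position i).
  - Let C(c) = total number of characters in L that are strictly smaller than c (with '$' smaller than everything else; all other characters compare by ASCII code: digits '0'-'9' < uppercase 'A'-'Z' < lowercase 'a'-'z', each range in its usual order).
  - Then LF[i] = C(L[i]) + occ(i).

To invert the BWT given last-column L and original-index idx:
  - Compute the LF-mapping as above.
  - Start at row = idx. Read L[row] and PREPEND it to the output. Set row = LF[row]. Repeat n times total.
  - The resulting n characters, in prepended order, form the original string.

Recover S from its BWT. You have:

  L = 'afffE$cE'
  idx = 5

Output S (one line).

LF mapping: 3 5 6 7 1 0 4 2
Walk LF starting at row 5, prepending L[row]:
  step 1: row=5, L[5]='$', prepend. Next row=LF[5]=0
  step 2: row=0, L[0]='a', prepend. Next row=LF[0]=3
  step 3: row=3, L[3]='f', prepend. Next row=LF[3]=7
  step 4: row=7, L[7]='E', prepend. Next row=LF[7]=2
  step 5: row=2, L[2]='f', prepend. Next row=LF[2]=6
  step 6: row=6, L[6]='c', prepend. Next row=LF[6]=4
  step 7: row=4, L[4]='E', prepend. Next row=LF[4]=1
  step 8: row=1, L[1]='f', prepend. Next row=LF[1]=5
Reversed output: fEcfEfa$

Answer: fEcfEfa$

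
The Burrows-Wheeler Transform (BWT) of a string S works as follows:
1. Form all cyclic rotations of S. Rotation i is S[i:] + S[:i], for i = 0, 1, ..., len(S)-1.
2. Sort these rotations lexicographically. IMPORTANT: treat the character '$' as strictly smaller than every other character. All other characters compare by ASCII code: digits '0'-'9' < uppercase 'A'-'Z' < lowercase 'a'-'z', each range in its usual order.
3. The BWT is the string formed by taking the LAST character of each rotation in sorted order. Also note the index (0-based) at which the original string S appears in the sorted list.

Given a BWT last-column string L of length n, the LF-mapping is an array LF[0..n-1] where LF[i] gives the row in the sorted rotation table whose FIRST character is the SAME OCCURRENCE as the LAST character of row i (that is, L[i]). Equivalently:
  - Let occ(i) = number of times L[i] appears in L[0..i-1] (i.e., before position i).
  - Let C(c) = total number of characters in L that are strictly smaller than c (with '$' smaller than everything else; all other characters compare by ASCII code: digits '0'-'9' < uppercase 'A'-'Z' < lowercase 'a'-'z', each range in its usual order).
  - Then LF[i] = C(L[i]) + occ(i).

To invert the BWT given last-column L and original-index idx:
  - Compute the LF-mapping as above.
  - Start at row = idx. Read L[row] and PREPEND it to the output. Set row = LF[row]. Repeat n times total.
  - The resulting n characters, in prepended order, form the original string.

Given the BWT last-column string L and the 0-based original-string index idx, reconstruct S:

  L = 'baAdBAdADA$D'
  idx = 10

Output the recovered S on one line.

LF mapping: 9 8 1 10 5 2 11 3 6 4 0 7
Walk LF starting at row 10, prepending L[row]:
  step 1: row=10, L[10]='$', prepend. Next row=LF[10]=0
  step 2: row=0, L[0]='b', prepend. Next row=LF[0]=9
  step 3: row=9, L[9]='A', prepend. Next row=LF[9]=4
  step 4: row=4, L[4]='B', prepend. Next row=LF[4]=5
  step 5: row=5, L[5]='A', prepend. Next row=LF[5]=2
  step 6: row=2, L[2]='A', prepend. Next row=LF[2]=1
  step 7: row=1, L[1]='a', prepend. Next row=LF[1]=8
  step 8: row=8, L[8]='D', prepend. Next row=LF[8]=6
  step 9: row=6, L[6]='d', prepend. Next row=LF[6]=11
  step 10: row=11, L[11]='D', prepend. Next row=LF[11]=7
  step 11: row=7, L[7]='A', prepend. Next row=LF[7]=3
  step 12: row=3, L[3]='d', prepend. Next row=LF[3]=10
Reversed output: dADdDaAABAb$

Answer: dADdDaAABAb$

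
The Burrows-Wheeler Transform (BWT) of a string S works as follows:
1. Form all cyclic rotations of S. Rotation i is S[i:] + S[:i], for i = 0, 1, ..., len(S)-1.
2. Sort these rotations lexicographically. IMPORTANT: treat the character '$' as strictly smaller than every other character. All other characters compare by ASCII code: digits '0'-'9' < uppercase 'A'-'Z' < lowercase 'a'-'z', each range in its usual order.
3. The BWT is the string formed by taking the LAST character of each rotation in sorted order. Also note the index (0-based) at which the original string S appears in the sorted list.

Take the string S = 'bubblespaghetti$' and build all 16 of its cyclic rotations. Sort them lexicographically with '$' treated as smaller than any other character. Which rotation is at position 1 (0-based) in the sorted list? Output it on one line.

All 16 rotations (rotation i = S[i:]+S[:i]):
  rot[0] = bubblespaghetti$
  rot[1] = ubblespaghetti$b
  rot[2] = bblespaghetti$bu
  rot[3] = blespaghetti$bub
  rot[4] = lespaghetti$bubb
  rot[5] = espaghetti$bubbl
  rot[6] = spaghetti$bubble
  rot[7] = paghetti$bubbles
  rot[8] = aghetti$bubblesp
  rot[9] = ghetti$bubblespa
  rot[10] = hetti$bubblespag
  rot[11] = etti$bubblespagh
  rot[12] = tti$bubblespaghe
  rot[13] = ti$bubblespaghet
  rot[14] = i$bubblespaghett
  rot[15] = $bubblespaghetti
Sorted (with $ < everything):
  sorted[0] = $bubblespaghetti
  sorted[1] = aghetti$bubblesp
  sorted[2] = bblespaghetti$bu
  sorted[3] = blespaghetti$bub
  sorted[4] = bubblespaghetti$
  sorted[5] = espaghetti$bubbl
  sorted[6] = etti$bubblespagh
  sorted[7] = ghetti$bubblespa
  sorted[8] = hetti$bubblespag
  sorted[9] = i$bubblespaghett
  sorted[10] = lespaghetti$bubb
  sorted[11] = paghetti$bubbles
  sorted[12] = spaghetti$bubble
  sorted[13] = ti$bubblespaghet
  sorted[14] = tti$bubblespaghe
  sorted[15] = ubblespaghetti$b
sorted[1] = aghetti$bubblesp

Answer: aghetti$bubblesp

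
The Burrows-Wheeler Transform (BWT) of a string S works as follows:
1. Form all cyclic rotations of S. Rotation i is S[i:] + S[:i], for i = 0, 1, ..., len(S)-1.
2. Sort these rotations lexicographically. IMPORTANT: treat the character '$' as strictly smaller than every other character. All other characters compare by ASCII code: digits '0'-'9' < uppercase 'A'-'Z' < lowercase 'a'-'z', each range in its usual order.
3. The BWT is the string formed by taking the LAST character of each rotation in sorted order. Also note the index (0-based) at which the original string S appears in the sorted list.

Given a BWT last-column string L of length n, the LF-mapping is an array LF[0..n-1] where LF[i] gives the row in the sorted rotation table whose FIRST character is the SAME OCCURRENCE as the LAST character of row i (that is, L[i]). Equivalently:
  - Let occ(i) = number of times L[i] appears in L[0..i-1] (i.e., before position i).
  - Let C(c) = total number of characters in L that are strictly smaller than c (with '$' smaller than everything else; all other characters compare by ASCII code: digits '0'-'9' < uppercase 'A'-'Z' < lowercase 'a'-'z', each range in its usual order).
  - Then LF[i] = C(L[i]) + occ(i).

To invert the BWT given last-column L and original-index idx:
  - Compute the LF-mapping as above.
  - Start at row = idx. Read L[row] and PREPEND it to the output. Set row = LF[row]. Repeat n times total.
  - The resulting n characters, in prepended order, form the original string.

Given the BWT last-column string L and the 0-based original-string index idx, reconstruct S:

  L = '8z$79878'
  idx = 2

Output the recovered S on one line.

Answer: 7988z78$

Derivation:
LF mapping: 3 7 0 1 6 4 2 5
Walk LF starting at row 2, prepending L[row]:
  step 1: row=2, L[2]='$', prepend. Next row=LF[2]=0
  step 2: row=0, L[0]='8', prepend. Next row=LF[0]=3
  step 3: row=3, L[3]='7', prepend. Next row=LF[3]=1
  step 4: row=1, L[1]='z', prepend. Next row=LF[1]=7
  step 5: row=7, L[7]='8', prepend. Next row=LF[7]=5
  step 6: row=5, L[5]='8', prepend. Next row=LF[5]=4
  step 7: row=4, L[4]='9', prepend. Next row=LF[4]=6
  step 8: row=6, L[6]='7', prepend. Next row=LF[6]=2
Reversed output: 7988z78$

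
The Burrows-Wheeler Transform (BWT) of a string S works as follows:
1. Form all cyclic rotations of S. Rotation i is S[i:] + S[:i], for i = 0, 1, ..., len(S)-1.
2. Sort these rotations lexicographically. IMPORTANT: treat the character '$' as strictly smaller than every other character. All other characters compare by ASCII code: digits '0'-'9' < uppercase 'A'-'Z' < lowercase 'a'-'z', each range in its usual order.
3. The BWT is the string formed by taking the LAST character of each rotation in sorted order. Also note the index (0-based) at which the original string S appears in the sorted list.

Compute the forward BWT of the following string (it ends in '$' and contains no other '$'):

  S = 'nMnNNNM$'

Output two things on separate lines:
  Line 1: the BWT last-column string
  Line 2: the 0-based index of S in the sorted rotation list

All 8 rotations (rotation i = S[i:]+S[:i]):
  rot[0] = nMnNNNM$
  rot[1] = MnNNNM$n
  rot[2] = nNNNM$nM
  rot[3] = NNNM$nMn
  rot[4] = NNM$nMnN
  rot[5] = NM$nMnNN
  rot[6] = M$nMnNNN
  rot[7] = $nMnNNNM
Sorted (with $ < everything):
  sorted[0] = $nMnNNNM  (last char: 'M')
  sorted[1] = M$nMnNNN  (last char: 'N')
  sorted[2] = MnNNNM$n  (last char: 'n')
  sorted[3] = NM$nMnNN  (last char: 'N')
  sorted[4] = NNM$nMnN  (last char: 'N')
  sorted[5] = NNNM$nMn  (last char: 'n')
  sorted[6] = nMnNNNM$  (last char: '$')
  sorted[7] = nNNNM$nM  (last char: 'M')
Last column: MNnNNn$M
Original string S is at sorted index 6

Answer: MNnNNn$M
6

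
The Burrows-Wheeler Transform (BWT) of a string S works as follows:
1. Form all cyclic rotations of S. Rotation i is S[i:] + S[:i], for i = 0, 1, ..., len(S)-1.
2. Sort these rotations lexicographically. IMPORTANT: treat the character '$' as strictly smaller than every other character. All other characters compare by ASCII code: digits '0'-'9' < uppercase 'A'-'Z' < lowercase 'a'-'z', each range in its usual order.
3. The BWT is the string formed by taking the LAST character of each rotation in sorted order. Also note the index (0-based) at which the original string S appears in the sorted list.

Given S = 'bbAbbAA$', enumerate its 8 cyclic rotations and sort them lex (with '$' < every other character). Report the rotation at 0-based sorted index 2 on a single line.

Answer: AA$bbAbb

Derivation:
All 8 rotations (rotation i = S[i:]+S[:i]):
  rot[0] = bbAbbAA$
  rot[1] = bAbbAA$b
  rot[2] = AbbAA$bb
  rot[3] = bbAA$bbA
  rot[4] = bAA$bbAb
  rot[5] = AA$bbAbb
  rot[6] = A$bbAbbA
  rot[7] = $bbAbbAA
Sorted (with $ < everything):
  sorted[0] = $bbAbbAA
  sorted[1] = A$bbAbbA
  sorted[2] = AA$bbAbb
  sorted[3] = AbbAA$bb
  sorted[4] = bAA$bbAb
  sorted[5] = bAbbAA$b
  sorted[6] = bbAA$bbA
  sorted[7] = bbAbbAA$
sorted[2] = AA$bbAbb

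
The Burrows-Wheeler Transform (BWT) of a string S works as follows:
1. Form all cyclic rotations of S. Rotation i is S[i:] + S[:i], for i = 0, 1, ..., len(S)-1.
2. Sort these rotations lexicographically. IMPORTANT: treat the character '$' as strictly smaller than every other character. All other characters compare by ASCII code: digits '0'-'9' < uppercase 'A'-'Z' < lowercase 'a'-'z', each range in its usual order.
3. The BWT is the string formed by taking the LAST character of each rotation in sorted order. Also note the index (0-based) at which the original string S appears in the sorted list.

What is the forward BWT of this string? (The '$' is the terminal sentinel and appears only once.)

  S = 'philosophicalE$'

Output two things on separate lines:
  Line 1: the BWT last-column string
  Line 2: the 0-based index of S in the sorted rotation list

Answer: Elcipphhaislo$o
13

Derivation:
All 15 rotations (rotation i = S[i:]+S[:i]):
  rot[0] = philosophicalE$
  rot[1] = hilosophicalE$p
  rot[2] = ilosophicalE$ph
  rot[3] = losophicalE$phi
  rot[4] = osophicalE$phil
  rot[5] = sophicalE$philo
  rot[6] = ophicalE$philos
  rot[7] = phicalE$philoso
  rot[8] = hicalE$philosop
  rot[9] = icalE$philosoph
  rot[10] = calE$philosophi
  rot[11] = alE$philosophic
  rot[12] = lE$philosophica
  rot[13] = E$philosophical
  rot[14] = $philosophicalE
Sorted (with $ < everything):
  sorted[0] = $philosophicalE  (last char: 'E')
  sorted[1] = E$philosophical  (last char: 'l')
  sorted[2] = alE$philosophic  (last char: 'c')
  sorted[3] = calE$philosophi  (last char: 'i')
  sorted[4] = hicalE$philosop  (last char: 'p')
  sorted[5] = hilosophicalE$p  (last char: 'p')
  sorted[6] = icalE$philosoph  (last char: 'h')
  sorted[7] = ilosophicalE$ph  (last char: 'h')
  sorted[8] = lE$philosophica  (last char: 'a')
  sorted[9] = losophicalE$phi  (last char: 'i')
  sorted[10] = ophicalE$philos  (last char: 's')
  sorted[11] = osophicalE$phil  (last char: 'l')
  sorted[12] = phicalE$philoso  (last char: 'o')
  sorted[13] = philosophicalE$  (last char: '$')
  sorted[14] = sophicalE$philo  (last char: 'o')
Last column: Elcipphhaislo$o
Original string S is at sorted index 13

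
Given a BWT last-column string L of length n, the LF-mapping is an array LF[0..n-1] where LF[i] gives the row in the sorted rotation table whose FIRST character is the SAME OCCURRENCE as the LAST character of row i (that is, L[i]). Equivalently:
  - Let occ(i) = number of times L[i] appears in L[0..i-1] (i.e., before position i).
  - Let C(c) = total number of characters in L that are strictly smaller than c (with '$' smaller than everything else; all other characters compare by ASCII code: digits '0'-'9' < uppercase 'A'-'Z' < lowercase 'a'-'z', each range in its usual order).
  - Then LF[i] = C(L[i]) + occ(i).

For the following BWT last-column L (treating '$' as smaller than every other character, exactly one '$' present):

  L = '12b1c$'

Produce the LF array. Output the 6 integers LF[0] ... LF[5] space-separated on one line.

Answer: 1 3 4 2 5 0

Derivation:
Char counts: '$':1, '1':2, '2':1, 'b':1, 'c':1
C (first-col start): C('$')=0, C('1')=1, C('2')=3, C('b')=4, C('c')=5
L[0]='1': occ=0, LF[0]=C('1')+0=1+0=1
L[1]='2': occ=0, LF[1]=C('2')+0=3+0=3
L[2]='b': occ=0, LF[2]=C('b')+0=4+0=4
L[3]='1': occ=1, LF[3]=C('1')+1=1+1=2
L[4]='c': occ=0, LF[4]=C('c')+0=5+0=5
L[5]='$': occ=0, LF[5]=C('$')+0=0+0=0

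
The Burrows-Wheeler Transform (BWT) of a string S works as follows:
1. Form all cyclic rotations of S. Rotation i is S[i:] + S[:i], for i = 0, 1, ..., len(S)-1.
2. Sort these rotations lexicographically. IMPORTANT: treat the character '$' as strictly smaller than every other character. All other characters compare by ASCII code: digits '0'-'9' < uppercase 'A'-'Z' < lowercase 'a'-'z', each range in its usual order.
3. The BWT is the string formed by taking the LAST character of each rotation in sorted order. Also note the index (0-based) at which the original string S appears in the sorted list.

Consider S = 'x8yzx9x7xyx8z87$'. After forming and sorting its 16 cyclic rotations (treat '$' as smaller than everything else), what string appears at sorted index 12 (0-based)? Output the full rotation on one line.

Answer: yx8z87$x8yzx9x7x

Derivation:
All 16 rotations (rotation i = S[i:]+S[:i]):
  rot[0] = x8yzx9x7xyx8z87$
  rot[1] = 8yzx9x7xyx8z87$x
  rot[2] = yzx9x7xyx8z87$x8
  rot[3] = zx9x7xyx8z87$x8y
  rot[4] = x9x7xyx8z87$x8yz
  rot[5] = 9x7xyx8z87$x8yzx
  rot[6] = x7xyx8z87$x8yzx9
  rot[7] = 7xyx8z87$x8yzx9x
  rot[8] = xyx8z87$x8yzx9x7
  rot[9] = yx8z87$x8yzx9x7x
  rot[10] = x8z87$x8yzx9x7xy
  rot[11] = 8z87$x8yzx9x7xyx
  rot[12] = z87$x8yzx9x7xyx8
  rot[13] = 87$x8yzx9x7xyx8z
  rot[14] = 7$x8yzx9x7xyx8z8
  rot[15] = $x8yzx9x7xyx8z87
Sorted (with $ < everything):
  sorted[0] = $x8yzx9x7xyx8z87
  sorted[1] = 7$x8yzx9x7xyx8z8
  sorted[2] = 7xyx8z87$x8yzx9x
  sorted[3] = 87$x8yzx9x7xyx8z
  sorted[4] = 8yzx9x7xyx8z87$x
  sorted[5] = 8z87$x8yzx9x7xyx
  sorted[6] = 9x7xyx8z87$x8yzx
  sorted[7] = x7xyx8z87$x8yzx9
  sorted[8] = x8yzx9x7xyx8z87$
  sorted[9] = x8z87$x8yzx9x7xy
  sorted[10] = x9x7xyx8z87$x8yz
  sorted[11] = xyx8z87$x8yzx9x7
  sorted[12] = yx8z87$x8yzx9x7x
  sorted[13] = yzx9x7xyx8z87$x8
  sorted[14] = z87$x8yzx9x7xyx8
  sorted[15] = zx9x7xyx8z87$x8y
sorted[12] = yx8z87$x8yzx9x7x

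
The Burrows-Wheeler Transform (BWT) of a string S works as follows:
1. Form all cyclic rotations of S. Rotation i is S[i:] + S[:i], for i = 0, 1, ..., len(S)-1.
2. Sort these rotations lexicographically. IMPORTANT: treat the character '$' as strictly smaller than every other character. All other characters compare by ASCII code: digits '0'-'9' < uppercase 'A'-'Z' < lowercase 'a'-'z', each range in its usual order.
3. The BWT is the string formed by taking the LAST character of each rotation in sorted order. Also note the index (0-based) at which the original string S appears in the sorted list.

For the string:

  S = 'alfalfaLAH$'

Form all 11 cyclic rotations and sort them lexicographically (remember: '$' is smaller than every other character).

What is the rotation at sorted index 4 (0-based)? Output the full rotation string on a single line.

Answer: aLAH$alfalf

Derivation:
All 11 rotations (rotation i = S[i:]+S[:i]):
  rot[0] = alfalfaLAH$
  rot[1] = lfalfaLAH$a
  rot[2] = falfaLAH$al
  rot[3] = alfaLAH$alf
  rot[4] = lfaLAH$alfa
  rot[5] = faLAH$alfal
  rot[6] = aLAH$alfalf
  rot[7] = LAH$alfalfa
  rot[8] = AH$alfalfaL
  rot[9] = H$alfalfaLA
  rot[10] = $alfalfaLAH
Sorted (with $ < everything):
  sorted[0] = $alfalfaLAH
  sorted[1] = AH$alfalfaL
  sorted[2] = H$alfalfaLA
  sorted[3] = LAH$alfalfa
  sorted[4] = aLAH$alfalf
  sorted[5] = alfaLAH$alf
  sorted[6] = alfalfaLAH$
  sorted[7] = faLAH$alfal
  sorted[8] = falfaLAH$al
  sorted[9] = lfaLAH$alfa
  sorted[10] = lfalfaLAH$a
sorted[4] = aLAH$alfalf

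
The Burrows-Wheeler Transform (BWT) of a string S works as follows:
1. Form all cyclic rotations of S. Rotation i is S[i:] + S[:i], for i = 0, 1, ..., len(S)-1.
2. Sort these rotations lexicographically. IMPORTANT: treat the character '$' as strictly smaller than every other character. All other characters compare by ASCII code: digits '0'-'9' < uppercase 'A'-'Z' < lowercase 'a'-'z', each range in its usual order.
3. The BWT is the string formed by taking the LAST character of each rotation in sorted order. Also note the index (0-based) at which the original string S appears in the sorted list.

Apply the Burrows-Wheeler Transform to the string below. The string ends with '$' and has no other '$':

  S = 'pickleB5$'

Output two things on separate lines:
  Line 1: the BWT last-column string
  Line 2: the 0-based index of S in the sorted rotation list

Answer: 5Beilpck$
8

Derivation:
All 9 rotations (rotation i = S[i:]+S[:i]):
  rot[0] = pickleB5$
  rot[1] = ickleB5$p
  rot[2] = ckleB5$pi
  rot[3] = kleB5$pic
  rot[4] = leB5$pick
  rot[5] = eB5$pickl
  rot[6] = B5$pickle
  rot[7] = 5$pickleB
  rot[8] = $pickleB5
Sorted (with $ < everything):
  sorted[0] = $pickleB5  (last char: '5')
  sorted[1] = 5$pickleB  (last char: 'B')
  sorted[2] = B5$pickle  (last char: 'e')
  sorted[3] = ckleB5$pi  (last char: 'i')
  sorted[4] = eB5$pickl  (last char: 'l')
  sorted[5] = ickleB5$p  (last char: 'p')
  sorted[6] = kleB5$pic  (last char: 'c')
  sorted[7] = leB5$pick  (last char: 'k')
  sorted[8] = pickleB5$  (last char: '$')
Last column: 5Beilpck$
Original string S is at sorted index 8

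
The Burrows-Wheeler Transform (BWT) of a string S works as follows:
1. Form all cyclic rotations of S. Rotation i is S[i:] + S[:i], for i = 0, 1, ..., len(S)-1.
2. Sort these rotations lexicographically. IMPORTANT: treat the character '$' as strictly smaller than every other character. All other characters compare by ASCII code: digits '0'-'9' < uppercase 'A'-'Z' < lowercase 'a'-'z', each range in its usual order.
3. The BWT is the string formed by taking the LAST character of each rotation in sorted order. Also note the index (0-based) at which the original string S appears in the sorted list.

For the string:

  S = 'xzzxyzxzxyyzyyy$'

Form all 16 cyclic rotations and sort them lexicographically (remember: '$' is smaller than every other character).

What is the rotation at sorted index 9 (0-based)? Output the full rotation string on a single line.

All 16 rotations (rotation i = S[i:]+S[:i]):
  rot[0] = xzzxyzxzxyyzyyy$
  rot[1] = zzxyzxzxyyzyyy$x
  rot[2] = zxyzxzxyyzyyy$xz
  rot[3] = xyzxzxyyzyyy$xzz
  rot[4] = yzxzxyyzyyy$xzzx
  rot[5] = zxzxyyzyyy$xzzxy
  rot[6] = xzxyyzyyy$xzzxyz
  rot[7] = zxyyzyyy$xzzxyzx
  rot[8] = xyyzyyy$xzzxyzxz
  rot[9] = yyzyyy$xzzxyzxzx
  rot[10] = yzyyy$xzzxyzxzxy
  rot[11] = zyyy$xzzxyzxzxyy
  rot[12] = yyy$xzzxyzxzxyyz
  rot[13] = yy$xzzxyzxzxyyzy
  rot[14] = y$xzzxyzxzxyyzyy
  rot[15] = $xzzxyzxzxyyzyyy
Sorted (with $ < everything):
  sorted[0] = $xzzxyzxzxyyzyyy
  sorted[1] = xyyzyyy$xzzxyzxz
  sorted[2] = xyzxzxyyzyyy$xzz
  sorted[3] = xzxyyzyyy$xzzxyz
  sorted[4] = xzzxyzxzxyyzyyy$
  sorted[5] = y$xzzxyzxzxyyzyy
  sorted[6] = yy$xzzxyzxzxyyzy
  sorted[7] = yyy$xzzxyzxzxyyz
  sorted[8] = yyzyyy$xzzxyzxzx
  sorted[9] = yzxzxyyzyyy$xzzx
  sorted[10] = yzyyy$xzzxyzxzxy
  sorted[11] = zxyyzyyy$xzzxyzx
  sorted[12] = zxyzxzxyyzyyy$xz
  sorted[13] = zxzxyyzyyy$xzzxy
  sorted[14] = zyyy$xzzxyzxzxyy
  sorted[15] = zzxyzxzxyyzyyy$x
sorted[9] = yzxzxyyzyyy$xzzx

Answer: yzxzxyyzyyy$xzzx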